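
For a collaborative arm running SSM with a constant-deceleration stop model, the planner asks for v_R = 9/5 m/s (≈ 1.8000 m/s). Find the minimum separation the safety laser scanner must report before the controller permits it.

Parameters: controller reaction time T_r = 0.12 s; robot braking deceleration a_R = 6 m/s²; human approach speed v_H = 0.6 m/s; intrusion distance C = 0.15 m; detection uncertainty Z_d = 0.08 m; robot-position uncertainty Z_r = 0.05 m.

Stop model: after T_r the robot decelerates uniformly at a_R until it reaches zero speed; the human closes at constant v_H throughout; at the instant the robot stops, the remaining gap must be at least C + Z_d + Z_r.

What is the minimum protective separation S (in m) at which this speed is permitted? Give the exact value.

T_s = v_R/a_R = (9/5)/6 = 0.3000 s
robot covers v_R·T_r = 1.8000·0.1200 = 0.2160 m before braking
robot under decel: 1.8000²/(2·6.0000) = 0.2700 m
person approaches 0.6000·(0.1200+0.3000) = 0.2520 m
C+Z_d+Z_r = 0.1500+0.0800+0.0500 = 0.2800 m
S_min ≈ 0.2160+0.2700+0.2520+0.2800  ⇒  S_min = 509/500 m

S_min = 509/500 m = 1.0180 m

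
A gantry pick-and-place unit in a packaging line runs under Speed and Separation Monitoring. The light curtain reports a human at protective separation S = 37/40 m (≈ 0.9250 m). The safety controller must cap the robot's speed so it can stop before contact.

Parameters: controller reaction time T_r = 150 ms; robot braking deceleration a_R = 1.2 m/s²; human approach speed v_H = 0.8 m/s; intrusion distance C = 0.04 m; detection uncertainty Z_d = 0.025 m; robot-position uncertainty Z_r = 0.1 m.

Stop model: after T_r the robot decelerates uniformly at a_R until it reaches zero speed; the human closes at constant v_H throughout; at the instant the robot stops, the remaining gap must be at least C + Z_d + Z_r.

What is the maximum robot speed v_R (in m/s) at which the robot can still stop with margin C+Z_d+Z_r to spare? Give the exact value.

at the boundary: (5/12)·v² + (49/60)·v + (-16/25) = 0
  disc = (49/60)² − 4·(5/12)·(-16/25) = 6241/3600 ; √disc = 79/60
  v_R = (−(49/60) + 79/60) / (2·(5/12)) = 3/5 m/s
check:
T_s = v_R/a_R = (3/5)/(6/5) = 0.5000 s
robot covers v_R·T_r = 0.6000·0.1500 = 0.0900 m before braking
braking distance = 0.6000²/(2·1.2000) = 0.1500 m
person approaches 0.8000·(0.1500+0.5000) = 0.5200 m
margins: 0.0400+0.0250+0.1000 = 0.1650 m
sum ≈ 0.0900+0.1500+0.5200+0.1650 ≈ 0.9250 m = S ✓

v_R_max = 3/5 m/s = 0.6000 m/s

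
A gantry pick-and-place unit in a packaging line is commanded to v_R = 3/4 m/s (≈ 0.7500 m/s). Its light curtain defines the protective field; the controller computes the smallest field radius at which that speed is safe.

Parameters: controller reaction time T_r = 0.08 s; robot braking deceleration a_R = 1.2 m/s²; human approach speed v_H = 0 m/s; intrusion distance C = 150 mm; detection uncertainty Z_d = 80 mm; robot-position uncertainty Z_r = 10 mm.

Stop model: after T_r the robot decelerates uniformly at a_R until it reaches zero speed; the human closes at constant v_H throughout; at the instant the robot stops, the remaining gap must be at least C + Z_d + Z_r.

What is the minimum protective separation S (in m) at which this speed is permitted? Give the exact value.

S_min = 171/320 m = 0.5344 m

stop time T_s = (3/4)/(6/5) = 0.6250 s
robot in T_r: 0.7500·0.0800 = 0.0600 m
robot covers 0.7500·0.6250 − ½·1.2000·0.6250² = 0.2344 m while stopping
human closes 0.0000·0.7050 = 0.0000 m
margins: 0.1500+0.0800+0.0100 = 0.2400 m
S_min ≈ 0.0600+0.2344+0.0000+0.2400  ⇒  S_min = 171/320 m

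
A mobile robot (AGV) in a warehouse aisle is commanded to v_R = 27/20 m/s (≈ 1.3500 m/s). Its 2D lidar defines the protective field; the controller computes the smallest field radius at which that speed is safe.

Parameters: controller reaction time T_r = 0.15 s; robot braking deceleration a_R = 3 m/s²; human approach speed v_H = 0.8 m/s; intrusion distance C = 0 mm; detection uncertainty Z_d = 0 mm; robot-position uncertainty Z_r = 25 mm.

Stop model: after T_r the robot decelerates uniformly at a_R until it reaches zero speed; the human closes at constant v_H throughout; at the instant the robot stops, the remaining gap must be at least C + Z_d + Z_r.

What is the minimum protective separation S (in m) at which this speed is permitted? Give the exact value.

stop time T_s = (27/20)/3 = 0.4500 s
robot covers v_R·T_r = 1.3500·0.1500 = 0.2025 m before braking
robot covers 1.3500·0.4500 − ½·3.0000·0.4500² = 0.3038 m while stopping
human closes 0.8000·0.6000 = 0.4800 m
C+Z_d+Z_r = 0.0000+0.0000+0.0250 = 0.0250 m
S_min ≈ 0.2025+0.3038+0.4800+0.0250  ⇒  S_min = 809/800 m

S_min = 809/800 m = 1.0112 m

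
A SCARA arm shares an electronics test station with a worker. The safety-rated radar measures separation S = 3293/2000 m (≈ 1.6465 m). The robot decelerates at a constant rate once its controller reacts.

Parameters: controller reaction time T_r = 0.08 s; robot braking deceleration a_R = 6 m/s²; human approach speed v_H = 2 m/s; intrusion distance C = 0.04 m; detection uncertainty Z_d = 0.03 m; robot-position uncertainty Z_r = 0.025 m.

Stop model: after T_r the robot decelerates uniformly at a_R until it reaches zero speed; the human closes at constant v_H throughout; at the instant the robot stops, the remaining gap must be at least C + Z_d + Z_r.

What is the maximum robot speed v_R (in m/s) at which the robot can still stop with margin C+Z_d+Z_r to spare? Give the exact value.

v_R_max = 23/10 m/s = 2.3000 m/s

collect terms ⇒ (1/12)·v_R² + (31/75)·v_R + (-2783/2000) = 0
  disc = (31/75)² − 4·(1/12)·(-2783/2000) = 57121/90000 ; √disc = 239/300
  v_R = (−(31/75) + 239/300) / (2·(1/12)) = 23/10 m/s
check:
stop time T_s = (23/10)/6 = 0.3833 s
reaction-phase robot travel = 2.3000·0.0800 = 0.1840 m
robot covers 2.3000·0.3833 − ½·6.0000·0.3833² = 0.4408 m while stopping
human over T_r+T_s: 2.0000·(0.0800+0.3833) = 0.9267 m
C+Z_d+Z_r = 0.0400+0.0300+0.0250 = 0.0950 m
sum ≈ 0.1840+0.4408+0.9267+0.0950 ≈ 1.6465 m = S ✓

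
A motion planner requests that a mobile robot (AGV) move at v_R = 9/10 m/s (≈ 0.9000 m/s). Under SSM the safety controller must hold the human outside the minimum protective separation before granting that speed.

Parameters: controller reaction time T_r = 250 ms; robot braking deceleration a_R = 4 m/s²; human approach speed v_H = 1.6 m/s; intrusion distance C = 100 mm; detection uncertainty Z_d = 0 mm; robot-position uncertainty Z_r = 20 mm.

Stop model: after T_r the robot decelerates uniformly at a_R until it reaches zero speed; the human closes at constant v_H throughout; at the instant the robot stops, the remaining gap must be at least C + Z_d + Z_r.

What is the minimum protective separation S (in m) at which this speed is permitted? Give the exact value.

S_min = 193/160 m = 1.2063 m

T_s = v_R/a_R = (9/10)/4 = 0.2250 s
robot covers v_R·T_r = 0.9000·0.2500 = 0.2250 m before braking
robot under decel: 0.9000²/(2·4.0000) = 0.1013 m
human closes 1.6000·0.4750 = 0.7600 m
residual clearance needed = 0.1000+0.0000+0.0200 = 0.1200 m
S_min ≈ 0.2250+0.1013+0.7600+0.1200  ⇒  S_min = 193/160 m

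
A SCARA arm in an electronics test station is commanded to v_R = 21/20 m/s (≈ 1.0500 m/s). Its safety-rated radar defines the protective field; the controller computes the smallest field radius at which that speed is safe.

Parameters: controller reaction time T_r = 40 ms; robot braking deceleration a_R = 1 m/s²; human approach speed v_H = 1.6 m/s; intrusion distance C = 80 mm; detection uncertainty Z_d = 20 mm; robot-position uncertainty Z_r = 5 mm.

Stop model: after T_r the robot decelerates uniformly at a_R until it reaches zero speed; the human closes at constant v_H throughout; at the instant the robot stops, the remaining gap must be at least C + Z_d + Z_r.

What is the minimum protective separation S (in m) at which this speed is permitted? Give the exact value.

braking lasts T_s = (21/20)/1 = 1.0500 s
robot covers v_R·T_r = 1.0500·0.0400 = 0.0420 m before braking
braking distance = 1.0500²/(2·1.0000) = 0.5513 m
human closes 1.6000·1.0900 = 1.7440 m
C+Z_d+Z_r = 0.0800+0.0200+0.0050 = 0.1050 m
S_min ≈ 0.0420+0.5513+1.7440+0.1050  ⇒  S_min = 9769/4000 m

S_min = 9769/4000 m = 2.4423 m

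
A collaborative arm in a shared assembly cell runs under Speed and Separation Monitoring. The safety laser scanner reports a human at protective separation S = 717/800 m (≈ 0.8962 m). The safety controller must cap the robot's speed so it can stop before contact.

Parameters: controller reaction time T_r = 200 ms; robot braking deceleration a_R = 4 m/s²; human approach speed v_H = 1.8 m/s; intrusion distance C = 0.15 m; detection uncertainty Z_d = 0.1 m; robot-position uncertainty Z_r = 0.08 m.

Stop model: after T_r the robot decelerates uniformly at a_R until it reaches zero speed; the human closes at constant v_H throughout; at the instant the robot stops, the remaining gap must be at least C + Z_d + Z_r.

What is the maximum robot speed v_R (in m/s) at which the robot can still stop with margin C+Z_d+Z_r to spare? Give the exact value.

v_R_max = 3/10 m/s = 0.3000 m/s

quadratic (1/8)·v² + (13/20)·v + (-33/160) = 0
  disc = (13/20)² − 4·(1/8)·(-33/160) = 841/1600 ; √disc = 29/40
  v_R = (−(13/20) + 29/40) / (2·(1/8)) = 3/10 m/s
check:
stop time T_s = (3/10)/4 = 0.0750 s
robot in T_r: 0.3000·0.2000 = 0.0600 m
braking distance = 0.3000²/(2·4.0000) = 0.0112 m
human closes 1.8000·0.2750 = 0.4950 m
residual clearance needed = 0.1500+0.1000+0.0800 = 0.3300 m
sum ≈ 0.0600+0.0112+0.4950+0.3300 ≈ 0.8962 m = S ✓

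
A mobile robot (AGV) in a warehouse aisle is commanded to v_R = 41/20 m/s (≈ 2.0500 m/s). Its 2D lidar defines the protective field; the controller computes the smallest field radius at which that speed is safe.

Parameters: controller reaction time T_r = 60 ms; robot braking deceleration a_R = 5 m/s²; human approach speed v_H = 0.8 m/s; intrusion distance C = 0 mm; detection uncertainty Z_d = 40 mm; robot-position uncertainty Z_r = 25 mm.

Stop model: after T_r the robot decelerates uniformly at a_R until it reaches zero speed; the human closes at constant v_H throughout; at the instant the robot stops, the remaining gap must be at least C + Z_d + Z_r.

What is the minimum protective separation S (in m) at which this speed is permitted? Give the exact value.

S_min = 3937/4000 m = 0.9842 m

T_s = v_R/a_R = (41/20)/5 = 0.4100 s
robot in T_r: 2.0500·0.0600 = 0.1230 m
robot under decel: 2.0500²/(2·5.0000) = 0.4203 m
person approaches 0.8000·(0.0600+0.4100) = 0.3760 m
margins: 0.0000+0.0400+0.0250 = 0.0650 m
S_min ≈ 0.1230+0.4203+0.3760+0.0650  ⇒  S_min = 3937/4000 m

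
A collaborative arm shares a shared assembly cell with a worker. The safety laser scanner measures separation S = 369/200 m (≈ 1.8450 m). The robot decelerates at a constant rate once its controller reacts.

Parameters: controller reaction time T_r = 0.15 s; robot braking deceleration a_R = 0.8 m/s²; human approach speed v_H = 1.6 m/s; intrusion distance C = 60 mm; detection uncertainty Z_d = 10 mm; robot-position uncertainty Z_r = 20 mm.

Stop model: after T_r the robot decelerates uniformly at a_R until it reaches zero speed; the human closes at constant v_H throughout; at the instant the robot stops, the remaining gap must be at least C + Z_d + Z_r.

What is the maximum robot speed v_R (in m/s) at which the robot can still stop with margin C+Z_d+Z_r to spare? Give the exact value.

v_R_max = 3/5 m/s = 0.6000 m/s

at the boundary: (5/8)·v² + (43/20)·v + (-303/200) = 0
  disc = (43/20)² − 4·(5/8)·(-303/200) = 841/100 ; √disc = 29/10
  v_R = (−(43/20) + 29/10) / (2·(5/8)) = 3/5 m/s
check:
T_s = v_R/a_R = (3/5)/(4/5) = 0.7500 s
robot covers v_R·T_r = 0.6000·0.1500 = 0.0900 m before braking
braking distance = 0.6000²/(2·0.8000) = 0.2250 m
human closes 1.6000·0.9000 = 1.4400 m
C+Z_d+Z_r = 0.0600+0.0100+0.0200 = 0.0900 m
sum ≈ 0.0900+0.2250+1.4400+0.0900 ≈ 1.8450 m = S ✓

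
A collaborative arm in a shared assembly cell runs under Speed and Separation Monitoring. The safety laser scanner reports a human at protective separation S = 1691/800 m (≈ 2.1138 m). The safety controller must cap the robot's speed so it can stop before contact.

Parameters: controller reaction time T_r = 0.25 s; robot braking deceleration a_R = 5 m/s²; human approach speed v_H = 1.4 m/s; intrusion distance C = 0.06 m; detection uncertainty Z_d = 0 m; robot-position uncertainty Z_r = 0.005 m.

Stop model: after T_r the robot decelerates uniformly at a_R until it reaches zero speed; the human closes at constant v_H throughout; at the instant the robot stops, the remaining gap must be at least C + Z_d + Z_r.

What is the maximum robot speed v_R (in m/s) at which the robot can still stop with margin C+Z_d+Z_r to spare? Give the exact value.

quadratic (1/10)·v² + (53/100)·v + (-1359/800) = 0
  disc = (53/100)² − 4·(1/10)·(-1359/800) = 2401/2500 ; √disc = 49/50
  v_R = (−(53/100) + 49/50) / (2·(1/10)) = 9/4 m/s
check:
stop time T_s = (9/4)/5 = 0.4500 s
robot covers v_R·T_r = 2.2500·0.2500 = 0.5625 m before braking
robot under decel: 2.2500²/(2·5.0000) = 0.5062 m
person approaches 1.4000·(0.2500+0.4500) = 0.9800 m
margins: 0.0600+0.0000+0.0050 = 0.0650 m
sum ≈ 0.5625+0.5062+0.9800+0.0650 ≈ 2.1138 m = S ✓

v_R_max = 9/4 m/s = 2.2500 m/s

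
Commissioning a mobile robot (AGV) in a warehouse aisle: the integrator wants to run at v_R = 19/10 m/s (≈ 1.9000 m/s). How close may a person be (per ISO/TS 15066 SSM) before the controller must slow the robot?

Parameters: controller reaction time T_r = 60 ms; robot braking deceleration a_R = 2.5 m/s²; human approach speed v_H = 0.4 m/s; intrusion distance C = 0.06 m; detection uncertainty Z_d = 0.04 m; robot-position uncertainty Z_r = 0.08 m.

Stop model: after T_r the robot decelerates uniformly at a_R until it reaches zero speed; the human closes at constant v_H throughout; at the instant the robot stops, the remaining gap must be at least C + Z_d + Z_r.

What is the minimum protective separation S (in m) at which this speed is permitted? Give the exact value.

T_s = v_R/a_R = (19/10)/(5/2) = 0.7600 s
robot in T_r: 1.9000·0.0600 = 0.1140 m
robot under decel: 1.9000²/(2·2.5000) = 0.7220 m
human over T_r+T_s: 0.4000·(0.0600+0.7600) = 0.3280 m
residual clearance needed = 0.0600+0.0400+0.0800 = 0.1800 m
S_min ≈ 0.1140+0.7220+0.3280+0.1800  ⇒  S_min = 168/125 m

S_min = 168/125 m = 1.3440 m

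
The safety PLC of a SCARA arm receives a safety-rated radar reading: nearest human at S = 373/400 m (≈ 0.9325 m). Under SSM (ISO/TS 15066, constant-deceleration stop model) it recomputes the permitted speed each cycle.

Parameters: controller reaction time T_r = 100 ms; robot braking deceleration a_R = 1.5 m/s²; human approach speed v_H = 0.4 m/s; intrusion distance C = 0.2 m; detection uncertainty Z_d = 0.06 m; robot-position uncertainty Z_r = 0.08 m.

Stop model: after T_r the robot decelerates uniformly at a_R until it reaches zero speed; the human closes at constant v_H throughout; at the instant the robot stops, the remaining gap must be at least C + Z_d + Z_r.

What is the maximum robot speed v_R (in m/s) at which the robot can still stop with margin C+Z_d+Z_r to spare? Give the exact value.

collect terms ⇒ (1/3)·v_R² + (11/30)·v_R + (-221/400) = 0
  disc = (11/30)² − 4·(1/3)·(-221/400) = 196/225 ; √disc = 14/15
  v_R = (−(11/30) + 14/15) / (2·(1/3)) = 17/20 m/s
check:
T_s = v_R/a_R = (17/20)/(3/2) = 0.5667 s
reaction-phase robot travel = 0.8500·0.1000 = 0.0850 m
robot covers 0.8500·0.5667 − ½·1.5000·0.5667² = 0.2408 m while stopping
human over T_r+T_s: 0.4000·(0.1000+0.5667) = 0.2667 m
residual clearance needed = 0.2000+0.0600+0.0800 = 0.3400 m
sum ≈ 0.0850+0.2408+0.2667+0.3400 ≈ 0.9325 m = S ✓

v_R_max = 17/20 m/s = 0.8500 m/s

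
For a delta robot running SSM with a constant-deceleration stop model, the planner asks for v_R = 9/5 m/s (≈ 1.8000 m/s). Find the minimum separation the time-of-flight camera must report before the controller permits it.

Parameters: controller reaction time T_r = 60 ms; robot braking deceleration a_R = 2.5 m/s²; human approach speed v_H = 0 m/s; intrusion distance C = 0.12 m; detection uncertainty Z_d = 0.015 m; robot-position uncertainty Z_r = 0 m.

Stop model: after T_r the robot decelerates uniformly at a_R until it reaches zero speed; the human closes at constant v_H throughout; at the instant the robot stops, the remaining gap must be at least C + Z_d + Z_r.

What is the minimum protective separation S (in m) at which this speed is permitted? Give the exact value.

S_min = 891/1000 m = 0.8910 m

T_s = v_R/a_R = (9/5)/(5/2) = 0.7200 s
robot in T_r: 1.8000·0.0600 = 0.1080 m
robot under decel: 1.8000²/(2·2.5000) = 0.6480 m
human over T_r+T_s: 0.0000·(0.0600+0.7200) = 0.0000 m
C+Z_d+Z_r = 0.1200+0.0150+0.0000 = 0.1350 m
S_min ≈ 0.1080+0.6480+0.0000+0.1350  ⇒  S_min = 891/1000 m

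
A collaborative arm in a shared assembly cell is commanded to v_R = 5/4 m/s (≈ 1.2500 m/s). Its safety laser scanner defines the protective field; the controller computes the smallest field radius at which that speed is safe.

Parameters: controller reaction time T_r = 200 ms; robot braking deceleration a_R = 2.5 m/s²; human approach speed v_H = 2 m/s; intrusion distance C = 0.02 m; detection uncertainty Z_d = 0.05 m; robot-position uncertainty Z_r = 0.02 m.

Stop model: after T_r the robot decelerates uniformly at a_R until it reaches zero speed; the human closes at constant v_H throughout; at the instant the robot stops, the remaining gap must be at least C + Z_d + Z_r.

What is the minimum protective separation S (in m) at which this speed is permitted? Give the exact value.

braking lasts T_s = (5/4)/(5/2) = 0.5000 s
robot covers v_R·T_r = 1.2500·0.2000 = 0.2500 m before braking
robot under decel: 1.2500²/(2·2.5000) = 0.3125 m
person approaches 2.0000·(0.2000+0.5000) = 1.4000 m
residual clearance needed = 0.0200+0.0500+0.0200 = 0.0900 m
S_min ≈ 0.2500+0.3125+1.4000+0.0900  ⇒  S_min = 821/400 m

S_min = 821/400 m = 2.0525 m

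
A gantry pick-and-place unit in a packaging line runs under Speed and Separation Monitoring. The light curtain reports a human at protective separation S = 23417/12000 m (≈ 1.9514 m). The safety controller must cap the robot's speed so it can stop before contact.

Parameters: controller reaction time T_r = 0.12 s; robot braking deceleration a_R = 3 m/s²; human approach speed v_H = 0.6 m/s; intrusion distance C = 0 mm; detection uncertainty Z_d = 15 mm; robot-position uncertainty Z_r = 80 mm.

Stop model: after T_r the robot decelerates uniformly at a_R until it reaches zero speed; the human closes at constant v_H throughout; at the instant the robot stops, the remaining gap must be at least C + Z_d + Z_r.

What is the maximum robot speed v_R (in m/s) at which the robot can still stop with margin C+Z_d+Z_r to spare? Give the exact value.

v_R_max = 49/20 m/s = 2.4500 m/s

collect terms ⇒ (1/6)·v_R² + (8/25)·v_R + (-21413/12000) = 0
  disc = (8/25)² − 4·(1/6)·(-21413/12000) = 116281/90000 ; √disc = 341/300
  v_R = (−(8/25) + 341/300) / (2·(1/6)) = 49/20 m/s
check:
stop time T_s = (49/20)/3 = 0.8167 s
robot in T_r: 2.4500·0.1200 = 0.2940 m
braking distance = 2.4500²/(2·3.0000) = 1.0004 m
human closes 0.6000·0.9367 = 0.5620 m
margins: 0.0000+0.0150+0.0800 = 0.0950 m
sum ≈ 0.2940+1.0004+0.5620+0.0950 ≈ 1.9514 m = S ✓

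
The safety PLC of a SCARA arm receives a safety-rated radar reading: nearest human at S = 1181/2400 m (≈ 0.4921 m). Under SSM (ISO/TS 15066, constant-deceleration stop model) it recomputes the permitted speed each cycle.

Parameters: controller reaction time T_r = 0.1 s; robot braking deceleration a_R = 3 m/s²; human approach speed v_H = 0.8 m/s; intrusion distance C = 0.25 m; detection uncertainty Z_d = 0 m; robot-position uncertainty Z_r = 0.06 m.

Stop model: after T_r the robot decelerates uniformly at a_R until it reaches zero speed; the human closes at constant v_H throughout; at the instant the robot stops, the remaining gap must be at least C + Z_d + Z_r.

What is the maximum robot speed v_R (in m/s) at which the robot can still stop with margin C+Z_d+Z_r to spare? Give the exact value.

v_R_max = 1/4 m/s = 0.2500 m/s

quadratic (1/6)·v² + (11/30)·v + (-49/480) = 0
  disc = (11/30)² − 4·(1/6)·(-49/480) = 81/400 ; √disc = 9/20
  v_R = (−(11/30) + 9/20) / (2·(1/6)) = 1/4 m/s
check:
T_s = v_R/a_R = (1/4)/3 = 0.0833 s
robot covers v_R·T_r = 0.2500·0.1000 = 0.0250 m before braking
robot covers 0.2500·0.0833 − ½·3.0000·0.0833² = 0.0104 m while stopping
human closes 0.8000·0.1833 = 0.1467 m
C+Z_d+Z_r = 0.2500+0.0000+0.0600 = 0.3100 m
sum ≈ 0.0250+0.0104+0.1467+0.3100 ≈ 0.4921 m = S ✓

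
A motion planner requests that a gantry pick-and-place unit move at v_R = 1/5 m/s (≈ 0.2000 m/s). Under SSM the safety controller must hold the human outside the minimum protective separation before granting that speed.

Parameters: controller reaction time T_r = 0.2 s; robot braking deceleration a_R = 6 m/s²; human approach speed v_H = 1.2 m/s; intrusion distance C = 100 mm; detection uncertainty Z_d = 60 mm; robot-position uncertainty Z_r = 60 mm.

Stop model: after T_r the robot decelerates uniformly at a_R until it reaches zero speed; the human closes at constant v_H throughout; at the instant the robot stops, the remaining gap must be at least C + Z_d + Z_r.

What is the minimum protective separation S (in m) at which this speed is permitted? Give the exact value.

S_min = 163/300 m = 0.5433 m

stop time T_s = (1/5)/6 = 0.0333 s
robot covers v_R·T_r = 0.2000·0.2000 = 0.0400 m before braking
robot under decel: 0.2000²/(2·6.0000) = 0.0033 m
human over T_r+T_s: 1.2000·(0.2000+0.0333) = 0.2800 m
margins: 0.1000+0.0600+0.0600 = 0.2200 m
S_min ≈ 0.0400+0.0033+0.2800+0.2200  ⇒  S_min = 163/300 m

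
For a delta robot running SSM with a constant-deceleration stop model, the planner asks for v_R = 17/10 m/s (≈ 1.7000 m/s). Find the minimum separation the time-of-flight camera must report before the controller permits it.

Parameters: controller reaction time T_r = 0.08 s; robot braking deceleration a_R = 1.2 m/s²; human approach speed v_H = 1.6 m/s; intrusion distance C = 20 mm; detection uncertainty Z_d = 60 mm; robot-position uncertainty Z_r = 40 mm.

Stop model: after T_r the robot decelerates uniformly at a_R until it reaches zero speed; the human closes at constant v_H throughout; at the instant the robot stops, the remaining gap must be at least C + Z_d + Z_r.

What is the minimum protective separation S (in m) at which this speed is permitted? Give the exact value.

S_min = 23129/6000 m = 3.8548 m

stop time T_s = (17/10)/(6/5) = 1.4167 s
robot covers v_R·T_r = 1.7000·0.0800 = 0.1360 m before braking
braking distance = 1.7000²/(2·1.2000) = 1.2042 m
person approaches 1.6000·(0.0800+1.4167) = 2.3947 m
residual clearance needed = 0.0200+0.0600+0.0400 = 0.1200 m
S_min ≈ 0.1360+1.2042+2.3947+0.1200  ⇒  S_min = 23129/6000 m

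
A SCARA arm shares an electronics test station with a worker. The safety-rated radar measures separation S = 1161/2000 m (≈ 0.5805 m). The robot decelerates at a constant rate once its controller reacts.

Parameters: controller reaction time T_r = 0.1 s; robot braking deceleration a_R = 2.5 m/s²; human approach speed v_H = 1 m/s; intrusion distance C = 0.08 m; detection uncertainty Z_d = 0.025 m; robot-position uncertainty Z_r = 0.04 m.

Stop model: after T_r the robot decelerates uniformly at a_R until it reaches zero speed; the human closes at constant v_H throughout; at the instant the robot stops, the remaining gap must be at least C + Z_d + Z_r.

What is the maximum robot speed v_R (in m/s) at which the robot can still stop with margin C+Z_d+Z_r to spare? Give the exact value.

v_R_max = 11/20 m/s = 0.5500 m/s

quadratic (1/5)·v² + (1/2)·v + (-671/2000) = 0
  disc = (1/2)² − 4·(1/5)·(-671/2000) = 324/625 ; √disc = 18/25
  v_R = (−(1/2) + 18/25) / (2·(1/5)) = 11/20 m/s
check:
braking lasts T_s = (11/20)/(5/2) = 0.2200 s
robot covers v_R·T_r = 0.5500·0.1000 = 0.0550 m before braking
braking distance = 0.5500²/(2·2.5000) = 0.0605 m
person approaches 1.0000·(0.1000+0.2200) = 0.3200 m
residual clearance needed = 0.0800+0.0250+0.0400 = 0.1450 m
sum ≈ 0.0550+0.0605+0.3200+0.1450 ≈ 0.5805 m = S ✓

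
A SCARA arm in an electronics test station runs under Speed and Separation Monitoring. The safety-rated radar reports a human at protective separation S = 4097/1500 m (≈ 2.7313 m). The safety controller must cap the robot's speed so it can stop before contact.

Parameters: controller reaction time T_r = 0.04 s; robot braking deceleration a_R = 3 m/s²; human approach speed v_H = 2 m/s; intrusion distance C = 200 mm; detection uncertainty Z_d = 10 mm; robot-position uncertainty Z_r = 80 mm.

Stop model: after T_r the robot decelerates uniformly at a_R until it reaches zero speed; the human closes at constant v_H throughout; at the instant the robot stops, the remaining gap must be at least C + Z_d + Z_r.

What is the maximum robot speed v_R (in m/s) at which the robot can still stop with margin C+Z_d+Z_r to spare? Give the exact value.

at the boundary: (1/6)·v² + (53/75)·v + (-1771/750) = 0
  disc = (53/75)² − 4·(1/6)·(-1771/750) = 1296/625 ; √disc = 36/25
  v_R = (−(53/75) + 36/25) / (2·(1/6)) = 11/5 m/s
check:
T_s = v_R/a_R = (11/5)/3 = 0.7333 s
robot covers v_R·T_r = 2.2000·0.0400 = 0.0880 m before braking
robot under decel: 2.2000²/(2·3.0000) = 0.8067 m
human closes 2.0000·0.7733 = 1.5467 m
residual clearance needed = 0.2000+0.0100+0.0800 = 0.2900 m
sum ≈ 0.0880+0.8067+1.5467+0.2900 ≈ 2.7313 m = S ✓

v_R_max = 11/5 m/s = 2.2000 m/s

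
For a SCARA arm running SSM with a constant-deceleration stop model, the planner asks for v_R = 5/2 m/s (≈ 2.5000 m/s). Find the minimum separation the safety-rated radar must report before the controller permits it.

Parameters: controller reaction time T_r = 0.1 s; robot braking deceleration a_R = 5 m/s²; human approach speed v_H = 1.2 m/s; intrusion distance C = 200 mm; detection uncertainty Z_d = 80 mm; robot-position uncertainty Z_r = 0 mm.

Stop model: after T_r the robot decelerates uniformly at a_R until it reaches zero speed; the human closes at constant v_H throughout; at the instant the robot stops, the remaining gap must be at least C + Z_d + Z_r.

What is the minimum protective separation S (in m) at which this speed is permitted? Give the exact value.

stop time T_s = (5/2)/5 = 0.5000 s
robot covers v_R·T_r = 2.5000·0.1000 = 0.2500 m before braking
braking distance = 2.5000²/(2·5.0000) = 0.6250 m
human over T_r+T_s: 1.2000·(0.1000+0.5000) = 0.7200 m
C+Z_d+Z_r = 0.2000+0.0800+0.0000 = 0.2800 m
S_min ≈ 0.2500+0.6250+0.7200+0.2800  ⇒  S_min = 15/8 m

S_min = 15/8 m = 1.8750 m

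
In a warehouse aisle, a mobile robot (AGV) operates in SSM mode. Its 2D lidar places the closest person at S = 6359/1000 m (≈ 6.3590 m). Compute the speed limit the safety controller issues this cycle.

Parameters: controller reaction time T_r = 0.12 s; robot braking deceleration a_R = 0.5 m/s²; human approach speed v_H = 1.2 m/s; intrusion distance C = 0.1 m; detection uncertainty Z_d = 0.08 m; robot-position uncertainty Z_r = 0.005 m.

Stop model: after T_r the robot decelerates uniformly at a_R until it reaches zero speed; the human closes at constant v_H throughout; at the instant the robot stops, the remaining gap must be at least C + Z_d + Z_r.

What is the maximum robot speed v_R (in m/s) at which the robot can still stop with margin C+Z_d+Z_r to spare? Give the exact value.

quadratic (1)·v² + (63/25)·v + (-603/100) = 0
  disc = (63/25)² − 4·(1)·(-603/100) = 19044/625 ; √disc = 138/25
  v_R = (−(63/25) + 138/25) / (2·(1)) = 3/2 m/s
check:
stop time T_s = (3/2)/(1/2) = 3.0000 s
robot in T_r: 1.5000·0.1200 = 0.1800 m
robot under decel: 1.5000²/(2·0.5000) = 2.2500 m
human closes 1.2000·3.1200 = 3.7440 m
C+Z_d+Z_r = 0.1000+0.0800+0.0050 = 0.1850 m
sum ≈ 0.1800+2.2500+3.7440+0.1850 ≈ 6.3590 m = S ✓

v_R_max = 3/2 m/s = 1.5000 m/s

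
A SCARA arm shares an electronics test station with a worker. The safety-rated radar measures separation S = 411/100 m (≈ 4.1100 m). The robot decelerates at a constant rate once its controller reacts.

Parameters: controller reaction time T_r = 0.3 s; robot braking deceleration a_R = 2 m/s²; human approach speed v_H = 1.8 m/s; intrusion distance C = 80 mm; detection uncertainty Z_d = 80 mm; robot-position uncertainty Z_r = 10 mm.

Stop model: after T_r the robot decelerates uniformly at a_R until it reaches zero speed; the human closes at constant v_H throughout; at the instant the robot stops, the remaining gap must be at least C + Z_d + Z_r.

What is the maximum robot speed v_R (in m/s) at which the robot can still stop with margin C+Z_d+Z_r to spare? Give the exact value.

v_R_max = 2 m/s = 2.0000 m/s

collect terms ⇒ (1/4)·v_R² + (6/5)·v_R + (-17/5) = 0
  disc = (6/5)² − 4·(1/4)·(-17/5) = 121/25 ; √disc = 11/5
  v_R = (−(6/5) + 11/5) / (2·(1/4)) = 2 m/s
check:
T_s = v_R/a_R = 2/2 = 1.0000 s
robot covers v_R·T_r = 2.0000·0.3000 = 0.6000 m before braking
robot covers 2.0000·1.0000 − ½·2.0000·1.0000² = 1.0000 m while stopping
person approaches 1.8000·(0.3000+1.0000) = 2.3400 m
residual clearance needed = 0.0800+0.0800+0.0100 = 0.1700 m
sum ≈ 0.6000+1.0000+2.3400+0.1700 ≈ 4.1100 m = S ✓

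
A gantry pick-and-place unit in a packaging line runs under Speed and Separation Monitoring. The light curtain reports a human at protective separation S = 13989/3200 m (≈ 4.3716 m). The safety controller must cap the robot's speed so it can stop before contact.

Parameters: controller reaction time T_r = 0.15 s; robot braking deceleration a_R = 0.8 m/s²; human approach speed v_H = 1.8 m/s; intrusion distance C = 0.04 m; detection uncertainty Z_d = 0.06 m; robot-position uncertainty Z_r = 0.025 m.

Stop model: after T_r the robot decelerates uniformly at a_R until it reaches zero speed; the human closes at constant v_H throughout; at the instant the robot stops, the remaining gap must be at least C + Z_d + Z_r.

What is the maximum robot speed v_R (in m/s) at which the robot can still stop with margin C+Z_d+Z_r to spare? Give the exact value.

quadratic (5/8)·v² + (12/5)·v + (-509/128) = 0
  disc = (12/5)² − 4·(5/8)·(-509/128) = 100489/6400 ; √disc = 317/80
  v_R = (−(12/5) + 317/80) / (2·(5/8)) = 5/4 m/s
check:
braking lasts T_s = (5/4)/(4/5) = 1.5625 s
robot in T_r: 1.2500·0.1500 = 0.1875 m
robot under decel: 1.2500²/(2·0.8000) = 0.9766 m
person approaches 1.8000·(0.1500+1.5625) = 3.0825 m
residual clearance needed = 0.0400+0.0600+0.0250 = 0.1250 m
sum ≈ 0.1875+0.9766+3.0825+0.1250 ≈ 4.3716 m = S ✓

v_R_max = 5/4 m/s = 1.2500 m/s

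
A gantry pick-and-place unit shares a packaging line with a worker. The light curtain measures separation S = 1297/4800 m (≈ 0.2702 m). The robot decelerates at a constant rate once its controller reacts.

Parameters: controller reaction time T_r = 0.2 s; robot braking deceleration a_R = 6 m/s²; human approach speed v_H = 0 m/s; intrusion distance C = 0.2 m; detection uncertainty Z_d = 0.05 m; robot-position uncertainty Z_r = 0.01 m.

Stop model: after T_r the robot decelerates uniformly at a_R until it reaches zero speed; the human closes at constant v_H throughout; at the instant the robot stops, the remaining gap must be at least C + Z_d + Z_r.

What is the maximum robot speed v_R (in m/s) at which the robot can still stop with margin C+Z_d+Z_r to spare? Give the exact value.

v_R_max = 1/20 m/s = 0.0500 m/s

at the boundary: (1/12)·v² + (1/5)·v + (-49/4800) = 0
  disc = (1/5)² − 4·(1/12)·(-49/4800) = 25/576 ; √disc = 5/24
  v_R = (−(1/5) + 5/24) / (2·(1/12)) = 1/20 m/s
check:
stop time T_s = (1/20)/6 = 0.0083 s
reaction-phase robot travel = 0.0500·0.2000 = 0.0100 m
robot covers 0.0500·0.0083 − ½·6.0000·0.0083² = 0.0002 m while stopping
human closes 0.0000·0.2083 = 0.0000 m
C+Z_d+Z_r = 0.2000+0.0500+0.0100 = 0.2600 m
sum ≈ 0.0100+0.0002+0.0000+0.2600 ≈ 0.2702 m = S ✓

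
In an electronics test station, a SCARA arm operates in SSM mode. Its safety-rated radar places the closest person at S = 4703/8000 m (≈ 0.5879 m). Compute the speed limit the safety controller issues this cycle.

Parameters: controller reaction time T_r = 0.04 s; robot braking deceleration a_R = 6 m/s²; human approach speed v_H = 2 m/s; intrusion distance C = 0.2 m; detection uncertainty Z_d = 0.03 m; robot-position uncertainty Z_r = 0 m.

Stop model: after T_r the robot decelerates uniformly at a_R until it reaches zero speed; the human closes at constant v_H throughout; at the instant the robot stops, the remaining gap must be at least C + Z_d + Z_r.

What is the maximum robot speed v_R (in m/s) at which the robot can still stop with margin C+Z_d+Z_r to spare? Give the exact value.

v_R_max = 13/20 m/s = 0.6500 m/s

at the boundary: (1/12)·v² + (28/75)·v + (-2223/8000) = 0
  disc = (28/75)² − 4·(1/12)·(-2223/8000) = 83521/360000 ; √disc = 289/600
  v_R = (−(28/75) + 289/600) / (2·(1/12)) = 13/20 m/s
check:
braking lasts T_s = (13/20)/6 = 0.1083 s
reaction-phase robot travel = 0.6500·0.0400 = 0.0260 m
braking distance = 0.6500²/(2·6.0000) = 0.0352 m
human over T_r+T_s: 2.0000·(0.0400+0.1083) = 0.2967 m
margins: 0.2000+0.0300+0.0000 = 0.2300 m
sum ≈ 0.0260+0.0352+0.2967+0.2300 ≈ 0.5879 m = S ✓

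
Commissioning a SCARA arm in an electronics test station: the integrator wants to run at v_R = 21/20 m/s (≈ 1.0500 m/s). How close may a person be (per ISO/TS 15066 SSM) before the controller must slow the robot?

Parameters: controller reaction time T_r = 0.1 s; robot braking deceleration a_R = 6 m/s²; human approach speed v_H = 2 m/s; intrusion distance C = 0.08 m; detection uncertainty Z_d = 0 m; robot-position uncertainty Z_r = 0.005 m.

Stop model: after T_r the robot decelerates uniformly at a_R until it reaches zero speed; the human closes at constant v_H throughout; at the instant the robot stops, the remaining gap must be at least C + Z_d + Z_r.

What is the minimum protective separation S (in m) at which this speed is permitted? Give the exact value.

S_min = 1331/1600 m = 0.8319 m

braking lasts T_s = (21/20)/6 = 0.1750 s
reaction-phase robot travel = 1.0500·0.1000 = 0.1050 m
robot under decel: 1.0500²/(2·6.0000) = 0.0919 m
human closes 2.0000·0.2750 = 0.5500 m
residual clearance needed = 0.0800+0.0000+0.0050 = 0.0850 m
S_min ≈ 0.1050+0.0919+0.5500+0.0850  ⇒  S_min = 1331/1600 m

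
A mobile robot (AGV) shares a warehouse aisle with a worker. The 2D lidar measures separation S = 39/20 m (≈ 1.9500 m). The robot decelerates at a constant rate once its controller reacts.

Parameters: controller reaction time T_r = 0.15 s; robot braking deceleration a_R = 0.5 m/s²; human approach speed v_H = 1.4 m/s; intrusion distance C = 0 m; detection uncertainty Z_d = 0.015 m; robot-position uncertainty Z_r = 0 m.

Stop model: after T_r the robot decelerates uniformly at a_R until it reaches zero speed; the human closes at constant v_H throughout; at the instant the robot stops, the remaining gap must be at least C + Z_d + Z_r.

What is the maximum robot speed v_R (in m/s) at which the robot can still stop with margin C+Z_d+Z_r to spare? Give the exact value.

v_R_max = 1/2 m/s = 0.5000 m/s

collect terms ⇒ (1)·v_R² + (59/20)·v_R + (-69/40) = 0
  disc = (59/20)² − 4·(1)·(-69/40) = 6241/400 ; √disc = 79/20
  v_R = (−(59/20) + 79/20) / (2·(1)) = 1/2 m/s
check:
T_s = v_R/a_R = (1/2)/(1/2) = 1.0000 s
robot covers v_R·T_r = 0.5000·0.1500 = 0.0750 m before braking
robot covers 0.5000·1.0000 − ½·0.5000·1.0000² = 0.2500 m while stopping
human over T_r+T_s: 1.4000·(0.1500+1.0000) = 1.6100 m
C+Z_d+Z_r = 0.0000+0.0150+0.0000 = 0.0150 m
sum ≈ 0.0750+0.2500+1.6100+0.0150 ≈ 1.9500 m = S ✓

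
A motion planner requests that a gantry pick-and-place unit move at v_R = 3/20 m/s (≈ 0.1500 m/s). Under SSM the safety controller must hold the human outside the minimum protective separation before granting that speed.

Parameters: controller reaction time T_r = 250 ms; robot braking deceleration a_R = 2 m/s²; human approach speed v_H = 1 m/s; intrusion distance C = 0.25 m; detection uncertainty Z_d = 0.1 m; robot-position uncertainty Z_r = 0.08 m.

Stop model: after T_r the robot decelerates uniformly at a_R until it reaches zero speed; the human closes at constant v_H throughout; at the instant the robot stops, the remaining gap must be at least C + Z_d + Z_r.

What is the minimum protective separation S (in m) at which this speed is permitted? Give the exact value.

braking lasts T_s = (3/20)/2 = 0.0750 s
robot covers v_R·T_r = 0.1500·0.2500 = 0.0375 m before braking
robot under decel: 0.1500²/(2·2.0000) = 0.0056 m
human over T_r+T_s: 1.0000·(0.2500+0.0750) = 0.3250 m
residual clearance needed = 0.2500+0.1000+0.0800 = 0.4300 m
S_min ≈ 0.0375+0.0056+0.3250+0.4300  ⇒  S_min = 1277/1600 m

S_min = 1277/1600 m = 0.7981 m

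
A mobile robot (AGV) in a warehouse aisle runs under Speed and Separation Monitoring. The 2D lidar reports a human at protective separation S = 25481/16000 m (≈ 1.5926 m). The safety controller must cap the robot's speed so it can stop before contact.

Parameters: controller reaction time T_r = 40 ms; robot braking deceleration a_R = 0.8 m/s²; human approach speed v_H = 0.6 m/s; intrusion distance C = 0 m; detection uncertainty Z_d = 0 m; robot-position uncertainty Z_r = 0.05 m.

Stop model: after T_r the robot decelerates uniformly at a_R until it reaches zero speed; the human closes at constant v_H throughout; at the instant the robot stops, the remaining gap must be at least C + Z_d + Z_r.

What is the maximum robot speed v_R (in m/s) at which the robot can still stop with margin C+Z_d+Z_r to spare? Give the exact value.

collect terms ⇒ (5/8)·v_R² + (79/100)·v_R + (-24297/16000) = 0
  disc = (79/100)² − 4·(5/8)·(-24297/16000) = 707281/160000 ; √disc = 841/400
  v_R = (−(79/100) + 841/400) / (2·(5/8)) = 21/20 m/s
check:
stop time T_s = (21/20)/(4/5) = 1.3125 s
reaction-phase robot travel = 1.0500·0.0400 = 0.0420 m
robot covers 1.0500·1.3125 − ½·0.8000·1.3125² = 0.6891 m while stopping
person approaches 0.6000·(0.0400+1.3125) = 0.8115 m
C+Z_d+Z_r = 0.0000+0.0000+0.0500 = 0.0500 m
sum ≈ 0.0420+0.6891+0.8115+0.0500 ≈ 1.5926 m = S ✓

v_R_max = 21/20 m/s = 1.0500 m/s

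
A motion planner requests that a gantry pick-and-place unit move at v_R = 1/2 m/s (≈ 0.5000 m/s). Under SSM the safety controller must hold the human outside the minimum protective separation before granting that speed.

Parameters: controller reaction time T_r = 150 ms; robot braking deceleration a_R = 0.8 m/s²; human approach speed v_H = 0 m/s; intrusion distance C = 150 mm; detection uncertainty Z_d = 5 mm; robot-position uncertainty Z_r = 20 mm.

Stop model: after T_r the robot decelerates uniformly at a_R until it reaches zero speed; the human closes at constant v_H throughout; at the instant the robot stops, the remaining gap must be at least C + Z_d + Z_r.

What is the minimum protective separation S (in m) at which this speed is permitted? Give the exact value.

braking lasts T_s = (1/2)/(4/5) = 0.6250 s
robot in T_r: 0.5000·0.1500 = 0.0750 m
robot covers 0.5000·0.6250 − ½·0.8000·0.6250² = 0.1562 m while stopping
human closes 0.0000·0.7750 = 0.0000 m
C+Z_d+Z_r = 0.1500+0.0050+0.0200 = 0.1750 m
S_min ≈ 0.0750+0.1562+0.0000+0.1750  ⇒  S_min = 13/32 m

S_min = 13/32 m = 0.4062 m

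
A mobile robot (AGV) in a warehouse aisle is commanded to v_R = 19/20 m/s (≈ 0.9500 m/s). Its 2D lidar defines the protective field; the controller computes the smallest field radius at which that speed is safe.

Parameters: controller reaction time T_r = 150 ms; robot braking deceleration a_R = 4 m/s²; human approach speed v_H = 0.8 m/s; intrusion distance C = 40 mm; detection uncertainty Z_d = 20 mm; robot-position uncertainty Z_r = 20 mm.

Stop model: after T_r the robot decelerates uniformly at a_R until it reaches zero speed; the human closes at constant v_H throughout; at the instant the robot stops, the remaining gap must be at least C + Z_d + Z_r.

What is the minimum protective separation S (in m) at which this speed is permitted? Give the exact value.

stop time T_s = (19/20)/4 = 0.2375 s
reaction-phase robot travel = 0.9500·0.1500 = 0.1425 m
braking distance = 0.9500²/(2·4.0000) = 0.1128 m
human over T_r+T_s: 0.8000·(0.1500+0.2375) = 0.3100 m
residual clearance needed = 0.0400+0.0200+0.0200 = 0.0800 m
S_min ≈ 0.1425+0.1128+0.3100+0.0800  ⇒  S_min = 413/640 m

S_min = 413/640 m = 0.6453 m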